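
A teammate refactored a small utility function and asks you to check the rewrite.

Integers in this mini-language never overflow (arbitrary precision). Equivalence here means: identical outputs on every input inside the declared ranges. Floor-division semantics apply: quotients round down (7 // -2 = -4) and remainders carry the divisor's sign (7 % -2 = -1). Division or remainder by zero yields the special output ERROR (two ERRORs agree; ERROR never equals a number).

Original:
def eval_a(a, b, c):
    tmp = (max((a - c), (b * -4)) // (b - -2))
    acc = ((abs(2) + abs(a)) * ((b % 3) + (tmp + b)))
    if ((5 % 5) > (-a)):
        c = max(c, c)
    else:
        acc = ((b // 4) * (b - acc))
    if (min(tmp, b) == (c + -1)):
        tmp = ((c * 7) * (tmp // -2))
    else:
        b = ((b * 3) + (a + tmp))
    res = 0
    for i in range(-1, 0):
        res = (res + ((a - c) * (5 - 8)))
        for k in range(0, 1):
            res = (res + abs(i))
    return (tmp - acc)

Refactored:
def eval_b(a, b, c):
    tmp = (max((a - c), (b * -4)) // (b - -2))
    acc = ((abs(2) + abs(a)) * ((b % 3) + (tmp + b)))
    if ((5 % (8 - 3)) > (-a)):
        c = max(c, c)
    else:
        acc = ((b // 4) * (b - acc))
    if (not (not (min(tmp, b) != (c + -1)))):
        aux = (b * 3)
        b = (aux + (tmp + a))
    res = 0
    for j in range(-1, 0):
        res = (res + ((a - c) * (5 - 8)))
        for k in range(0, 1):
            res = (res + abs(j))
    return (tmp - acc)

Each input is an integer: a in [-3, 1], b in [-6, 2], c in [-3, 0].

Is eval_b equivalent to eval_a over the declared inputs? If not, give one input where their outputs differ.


Input a=-3, b=-1, c=0: -26 from eval_a versus -22 from eval_b.
verdict: not equivalent; witness: a=-3, b=-1, c=0


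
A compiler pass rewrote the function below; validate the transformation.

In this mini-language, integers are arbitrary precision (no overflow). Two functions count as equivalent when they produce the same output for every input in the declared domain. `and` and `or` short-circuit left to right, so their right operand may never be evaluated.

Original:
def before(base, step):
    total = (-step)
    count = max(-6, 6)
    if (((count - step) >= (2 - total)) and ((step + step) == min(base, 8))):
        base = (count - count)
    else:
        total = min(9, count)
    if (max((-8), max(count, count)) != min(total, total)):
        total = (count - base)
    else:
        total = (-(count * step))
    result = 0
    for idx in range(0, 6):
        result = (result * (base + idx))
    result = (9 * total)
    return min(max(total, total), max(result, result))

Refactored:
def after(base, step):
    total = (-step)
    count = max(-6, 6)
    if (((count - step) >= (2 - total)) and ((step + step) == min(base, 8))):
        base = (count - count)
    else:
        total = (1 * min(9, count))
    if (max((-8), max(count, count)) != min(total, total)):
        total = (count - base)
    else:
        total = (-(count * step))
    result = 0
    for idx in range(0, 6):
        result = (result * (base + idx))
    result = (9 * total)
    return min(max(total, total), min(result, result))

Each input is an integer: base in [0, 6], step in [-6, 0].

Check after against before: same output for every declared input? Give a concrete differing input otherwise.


Equivalent. Although `max(result, result)` became `min(result, result)`, no input in the stated domain can expose it.
An exhaustive pass over the 49 declared inputs shows identical outputs.
As a probe, take base=4, step=-4: before runs total := 4 | count := 6 | (((count - step) >= (2 - total)) and ((step + step) == min(base, 8))): false | total := 6 | (max((-8), max(count, count)) != min(total, total)): false | total := 24 | result := 0 | iter idx=0: | result := 0 | iter idx=1: | result := 0 | iter idx=2: | result := 0 | iter idx=3: | result := 0 | iter idx=4: | result := 0 | iter idx=5: | result := 0 | result := 216 | result 24; after runs total := 4 | count := 6 | (((count - step) >= (2 - total)) and ((step + step) == min(base, 8))): false | total := 6 | (max((-8), max(count, count)) != min(total, total)): false | total := 24 | result := 0 | iter idx=0: | result := 0 | iter idx=1: | result := 0 | iter idx=2: | result := 0 | iter idx=3: | result := 0 | iter idx=4: | result := 0 | iter idx=5: | result := 0 | result := 216 | result 24; both end at 24.
verdict: equivalent


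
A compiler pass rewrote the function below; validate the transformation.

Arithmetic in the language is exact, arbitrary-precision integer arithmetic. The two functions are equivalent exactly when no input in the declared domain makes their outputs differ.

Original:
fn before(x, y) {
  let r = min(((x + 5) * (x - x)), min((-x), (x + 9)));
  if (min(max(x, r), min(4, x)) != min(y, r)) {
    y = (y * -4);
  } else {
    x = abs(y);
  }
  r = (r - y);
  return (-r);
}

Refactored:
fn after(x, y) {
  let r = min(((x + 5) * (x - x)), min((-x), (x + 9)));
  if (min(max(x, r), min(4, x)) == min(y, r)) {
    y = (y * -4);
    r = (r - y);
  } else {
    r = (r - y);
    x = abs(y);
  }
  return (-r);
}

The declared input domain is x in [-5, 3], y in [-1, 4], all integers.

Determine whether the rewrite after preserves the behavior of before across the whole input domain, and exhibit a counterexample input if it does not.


Evaluate both at x=-5, y=-1.
before: r := 0 | (min(max(x, r), min(4, x)) != min(y, r)): true | y := 4 | r := -4 | result 4
after: r := 0 | (min(max(x, r), min(4, x)) == min(y, r)): false | r := 1 | x := 1 | result -1
4 against -1: the behavior changed.
verdict: not equivalent; witness: x=-5, y=-1


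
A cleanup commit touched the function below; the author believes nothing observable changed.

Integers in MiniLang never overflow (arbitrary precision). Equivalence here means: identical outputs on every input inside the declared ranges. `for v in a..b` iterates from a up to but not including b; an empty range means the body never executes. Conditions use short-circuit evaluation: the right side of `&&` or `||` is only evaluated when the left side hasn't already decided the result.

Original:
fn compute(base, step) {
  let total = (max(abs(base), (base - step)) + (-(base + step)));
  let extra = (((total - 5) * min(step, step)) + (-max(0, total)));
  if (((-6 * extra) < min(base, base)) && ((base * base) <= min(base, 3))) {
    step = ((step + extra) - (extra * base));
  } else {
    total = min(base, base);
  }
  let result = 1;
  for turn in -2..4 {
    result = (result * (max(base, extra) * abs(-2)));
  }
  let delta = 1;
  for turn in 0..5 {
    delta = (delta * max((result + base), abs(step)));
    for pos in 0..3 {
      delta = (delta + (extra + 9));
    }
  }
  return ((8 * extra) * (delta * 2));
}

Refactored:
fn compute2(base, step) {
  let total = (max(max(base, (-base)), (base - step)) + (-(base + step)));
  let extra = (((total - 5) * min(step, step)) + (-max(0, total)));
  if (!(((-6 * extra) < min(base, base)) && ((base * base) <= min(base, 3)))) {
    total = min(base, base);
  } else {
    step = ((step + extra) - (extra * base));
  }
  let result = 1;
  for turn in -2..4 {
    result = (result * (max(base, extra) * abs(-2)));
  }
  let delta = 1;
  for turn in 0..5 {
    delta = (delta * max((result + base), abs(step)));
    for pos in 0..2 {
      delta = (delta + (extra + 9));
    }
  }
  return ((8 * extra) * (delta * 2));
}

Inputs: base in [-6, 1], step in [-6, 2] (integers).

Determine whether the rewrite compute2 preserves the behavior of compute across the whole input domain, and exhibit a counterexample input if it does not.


On input base=-6, step=-6, compute returns -364574485073875057010809683090181632 while compute2 returns -364585108314733004360778648806421504.
verdict: not equivalent; witness: base=-6, step=-6


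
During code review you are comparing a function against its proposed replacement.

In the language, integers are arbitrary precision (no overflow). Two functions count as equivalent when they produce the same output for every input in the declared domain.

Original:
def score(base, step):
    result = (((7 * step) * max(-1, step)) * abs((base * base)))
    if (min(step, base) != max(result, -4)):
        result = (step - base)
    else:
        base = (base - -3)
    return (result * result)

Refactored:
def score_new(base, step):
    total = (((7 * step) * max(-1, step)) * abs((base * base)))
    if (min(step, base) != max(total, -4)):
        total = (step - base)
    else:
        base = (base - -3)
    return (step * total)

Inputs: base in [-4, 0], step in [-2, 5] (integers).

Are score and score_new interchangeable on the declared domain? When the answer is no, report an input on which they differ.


There is a counterexample at base=-4, step=-2: 4 on one side, -4 on the other.
score: result=224, then (min(step, base) != max(result, -4)) is true, then result=2, then returns 4
score_new: total=224, then (min(step, base) != max(total, -4)) is true, then total=2, then returns -4
verdict: not equivalent; witness: base=-4, step=-2


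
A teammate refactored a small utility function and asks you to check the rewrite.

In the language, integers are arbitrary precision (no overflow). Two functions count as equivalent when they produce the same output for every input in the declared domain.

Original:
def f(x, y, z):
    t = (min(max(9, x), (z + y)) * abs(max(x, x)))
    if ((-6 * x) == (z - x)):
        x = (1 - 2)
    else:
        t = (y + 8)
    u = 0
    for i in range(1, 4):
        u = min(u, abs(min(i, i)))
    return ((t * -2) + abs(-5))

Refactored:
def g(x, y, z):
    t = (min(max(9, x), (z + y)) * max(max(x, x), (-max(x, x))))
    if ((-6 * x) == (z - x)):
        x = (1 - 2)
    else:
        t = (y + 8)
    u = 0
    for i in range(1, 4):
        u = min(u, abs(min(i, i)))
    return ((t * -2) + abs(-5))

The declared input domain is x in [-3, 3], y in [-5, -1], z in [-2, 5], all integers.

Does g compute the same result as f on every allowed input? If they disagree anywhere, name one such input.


Equivalent — the differences include min/max/abs usage differs, yet no declared input distinguishes the two.
As a probe, take x=-3, y=-4, z=-1: f runs t becomes -15; next ((-6 * x) == (z - x)) evaluates to false; next t becomes 4; next u becomes 0; next at i=1:; next u becomes 0; next at i=2:; next u becomes 0; next at i=3:; next u becomes 0; next final value -3; g runs t becomes -15; next ((-6 * x) == (z - x)) evaluates to false; next t becomes 4; next u becomes 0; next at i=1:; next u becomes 0; next at i=2:; next u becomes 0; next at i=3:; next u becomes 0; next final value -3; both end at -3.
Every one of the 280 inputs gives matching results.
verdict: equivalent


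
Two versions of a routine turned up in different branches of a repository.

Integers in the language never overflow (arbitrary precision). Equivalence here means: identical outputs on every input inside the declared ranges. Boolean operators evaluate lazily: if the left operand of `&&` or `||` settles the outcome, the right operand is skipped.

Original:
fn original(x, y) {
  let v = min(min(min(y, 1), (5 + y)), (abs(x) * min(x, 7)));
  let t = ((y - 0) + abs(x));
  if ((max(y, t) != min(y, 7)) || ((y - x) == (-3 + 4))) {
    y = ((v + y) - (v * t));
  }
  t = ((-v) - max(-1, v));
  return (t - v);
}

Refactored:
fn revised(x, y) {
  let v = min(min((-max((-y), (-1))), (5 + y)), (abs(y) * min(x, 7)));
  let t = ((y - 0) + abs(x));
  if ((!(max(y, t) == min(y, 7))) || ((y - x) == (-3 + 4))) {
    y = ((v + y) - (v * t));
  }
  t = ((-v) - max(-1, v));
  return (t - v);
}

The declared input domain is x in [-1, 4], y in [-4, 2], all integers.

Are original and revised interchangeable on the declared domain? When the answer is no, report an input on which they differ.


The rewrite breaks on x=-1, y=0, where the results are 3 and 0.
original: v=-1, then t=1, then ((max(y, t) != min(y, 7)) || ((y - x) == (-3 + 4))) is true, then y=0, then t=2, then returns 3
revised: v=0, then t=1, then ((!(max(y, t) == min(y, 7))) || ((y - x) == (-3 + 4))) is true, then y=0, then t=0, then returns 0
verdict: not equivalent; witness: x=-1, y=0


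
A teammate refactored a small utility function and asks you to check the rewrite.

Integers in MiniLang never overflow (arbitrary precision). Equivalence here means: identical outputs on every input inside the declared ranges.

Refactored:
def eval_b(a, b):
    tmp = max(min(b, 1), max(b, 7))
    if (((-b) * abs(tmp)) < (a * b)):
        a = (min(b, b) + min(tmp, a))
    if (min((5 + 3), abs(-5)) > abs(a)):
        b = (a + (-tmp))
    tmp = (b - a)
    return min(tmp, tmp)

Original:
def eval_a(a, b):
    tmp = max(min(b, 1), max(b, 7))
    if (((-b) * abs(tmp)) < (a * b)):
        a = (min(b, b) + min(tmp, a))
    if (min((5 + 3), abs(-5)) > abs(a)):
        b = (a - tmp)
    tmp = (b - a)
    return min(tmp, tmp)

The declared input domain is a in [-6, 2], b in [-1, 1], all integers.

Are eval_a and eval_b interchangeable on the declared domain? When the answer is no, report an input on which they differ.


Behavior is preserved: although arithmetic usage differs, the outputs never diverge.
As a probe, take a=-3, b=0: eval_a runs tmp = 7; (((-b) * abs(tmp)) < (a * b)) -> false; (min((5 + 3), abs(-5)) > abs(a)) -> true; b = -10; tmp = -7; return -7; eval_b runs tmp = 7; (((-b) * abs(tmp)) < (a * b)) -> false; (min((5 + 3), abs(-5)) > abs(a)) -> true; b = -10; tmp = -7; return -7; both end at -7.
Checked all 27 inputs in the declared domain: the outputs agree on every one.
verdict: equivalent


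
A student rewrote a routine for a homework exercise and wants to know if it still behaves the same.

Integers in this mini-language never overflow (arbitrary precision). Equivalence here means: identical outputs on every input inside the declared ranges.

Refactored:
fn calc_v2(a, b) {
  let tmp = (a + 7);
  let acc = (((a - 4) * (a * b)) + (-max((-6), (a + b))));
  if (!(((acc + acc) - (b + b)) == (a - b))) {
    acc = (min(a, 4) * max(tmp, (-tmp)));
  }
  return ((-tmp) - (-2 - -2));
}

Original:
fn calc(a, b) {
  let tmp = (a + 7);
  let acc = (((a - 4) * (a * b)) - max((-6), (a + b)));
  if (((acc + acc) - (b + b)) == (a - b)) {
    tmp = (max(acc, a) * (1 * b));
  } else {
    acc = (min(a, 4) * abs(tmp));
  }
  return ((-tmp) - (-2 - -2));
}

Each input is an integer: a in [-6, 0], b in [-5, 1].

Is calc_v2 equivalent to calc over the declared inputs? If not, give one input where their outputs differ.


Not equivalent: a=0, b=0 separates them (0 vs -7).
calc: tmp becomes 7; next acc becomes 0; next (((acc + acc) - (b + b)) == (a - b)) evaluates to true; next tmp becomes 0; next final value 0
calc_v2: tmp becomes 7; next acc becomes 0; next (!(((acc + acc) - (b + b)) == (a - b))) evaluates to false; next final value -7
verdict: not equivalent; witness: a=0, b=0


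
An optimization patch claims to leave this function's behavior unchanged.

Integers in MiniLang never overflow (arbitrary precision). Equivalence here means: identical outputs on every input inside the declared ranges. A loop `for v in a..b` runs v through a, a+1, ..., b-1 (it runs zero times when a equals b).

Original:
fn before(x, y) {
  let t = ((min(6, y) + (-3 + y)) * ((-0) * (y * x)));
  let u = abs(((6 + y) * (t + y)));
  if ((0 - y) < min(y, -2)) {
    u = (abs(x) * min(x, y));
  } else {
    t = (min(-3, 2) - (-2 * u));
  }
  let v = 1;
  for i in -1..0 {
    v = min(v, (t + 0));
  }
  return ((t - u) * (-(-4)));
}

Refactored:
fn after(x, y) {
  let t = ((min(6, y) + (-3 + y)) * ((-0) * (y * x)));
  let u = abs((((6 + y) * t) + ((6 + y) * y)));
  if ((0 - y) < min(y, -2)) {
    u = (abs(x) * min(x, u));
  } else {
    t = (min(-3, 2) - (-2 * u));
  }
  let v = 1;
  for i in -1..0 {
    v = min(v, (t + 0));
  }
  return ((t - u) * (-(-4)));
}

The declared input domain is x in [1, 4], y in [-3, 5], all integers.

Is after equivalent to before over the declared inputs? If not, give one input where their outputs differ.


Input x=4, y=3: -48 from before versus -64 from after.
verdict: not equivalent; witness: x=4, y=3


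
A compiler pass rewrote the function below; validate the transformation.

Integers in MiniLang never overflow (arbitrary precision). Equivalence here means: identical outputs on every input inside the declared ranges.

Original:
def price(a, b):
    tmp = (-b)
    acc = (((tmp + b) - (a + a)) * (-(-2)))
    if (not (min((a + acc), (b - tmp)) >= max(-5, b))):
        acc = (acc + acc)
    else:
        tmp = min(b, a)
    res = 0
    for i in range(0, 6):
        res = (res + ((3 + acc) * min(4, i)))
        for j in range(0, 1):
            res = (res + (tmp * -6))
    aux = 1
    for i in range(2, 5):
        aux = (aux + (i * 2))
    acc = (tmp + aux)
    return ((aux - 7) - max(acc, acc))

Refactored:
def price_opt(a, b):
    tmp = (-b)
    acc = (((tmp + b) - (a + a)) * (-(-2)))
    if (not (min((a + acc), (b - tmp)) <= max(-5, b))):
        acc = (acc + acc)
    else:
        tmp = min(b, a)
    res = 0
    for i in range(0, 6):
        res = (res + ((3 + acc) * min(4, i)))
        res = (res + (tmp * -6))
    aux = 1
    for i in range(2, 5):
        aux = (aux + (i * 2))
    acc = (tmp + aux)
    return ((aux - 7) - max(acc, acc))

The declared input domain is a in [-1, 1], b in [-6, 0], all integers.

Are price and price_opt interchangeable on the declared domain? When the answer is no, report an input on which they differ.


The rewrite breaks on a=-1, b=-6, where the results are -13 and -1.
price: tmp=6, then acc=4, then (not (min((a + acc), (b - tmp)) >= max(-5, b))) is true, then acc=8, then res=0, then (i=0), then res=0, then (j=0), then res=-36, then (i=1), then res=-25, then (j=0), then res=-61, then (i=2), then res=-39, then (j=0), then res=-75, then (i=3), then res=-42, then (j=0), then res=-78, then (i=4), then res=-34, then (j=0), then res=-70, then (i=5), then res=-26, then (j=0), then res=-62, then aux=1, then (i=2), then aux=5, then (i=3), then aux=11, then (i=4), then aux=19, then acc=25, then returns -13
price_opt: tmp=6, then acc=4, then (not (min((a + acc), (b - tmp)) <= max(-5, b))) is false, then tmp=-6, then res=0, then (i=0), then res=0, then res=36, then (i=1), then res=43, then res=79, then (i=2), then res=93, then res=129, then (i=3), then res=150, then res=186, then (i=4), then res=214, then res=250, then (i=5), then res=278, then res=314, then aux=1, then (i=2), then aux=5, then (i=3), then aux=11, then (i=4), then aux=19, then acc=13, then returns -1
verdict: not equivalent; witness: a=-1, b=-6


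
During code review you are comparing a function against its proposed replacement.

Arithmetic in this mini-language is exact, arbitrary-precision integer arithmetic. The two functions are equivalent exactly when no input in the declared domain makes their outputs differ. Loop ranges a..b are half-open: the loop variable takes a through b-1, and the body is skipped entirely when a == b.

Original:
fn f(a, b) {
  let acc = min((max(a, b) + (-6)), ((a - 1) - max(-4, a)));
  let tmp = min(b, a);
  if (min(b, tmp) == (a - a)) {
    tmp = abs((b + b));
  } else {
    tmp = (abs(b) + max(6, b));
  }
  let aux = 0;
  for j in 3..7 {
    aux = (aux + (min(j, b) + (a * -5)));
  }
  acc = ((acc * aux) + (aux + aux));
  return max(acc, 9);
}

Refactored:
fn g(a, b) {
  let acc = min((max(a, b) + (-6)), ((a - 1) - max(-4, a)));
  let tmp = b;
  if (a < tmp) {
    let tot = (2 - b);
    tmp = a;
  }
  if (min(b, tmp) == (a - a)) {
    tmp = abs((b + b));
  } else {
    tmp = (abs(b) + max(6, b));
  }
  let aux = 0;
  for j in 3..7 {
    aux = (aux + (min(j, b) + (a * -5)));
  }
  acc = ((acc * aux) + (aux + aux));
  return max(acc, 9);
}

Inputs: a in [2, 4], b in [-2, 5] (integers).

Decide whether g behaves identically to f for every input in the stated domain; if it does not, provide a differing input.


Equivalent — the differences include arithmetic usage differs; min/max/abs usage differs; local variable names differ; comparison usage differs; statement counts differ; constant usage differs; branching structure differs, yet no declared input distinguishes the two.
One worked example (a=4, b=0) — f: acc := -2 | tmp := 0 | (min(b, tmp) == (a - a)): true | tmp := 0 | aux := 0 | iter j=3: | aux := -20 | iter j=4: | aux := -40 | iter j=5: | aux := -60 | iter j=6: | aux := -80 | acc := 0 | result 9; g: acc := -2 | tmp := 0 | (a < tmp): false | (min(b, tmp) == (a - a)): true | tmp := 0 | aux := 0 | iter j=3: | aux := -20 | iter j=4: | aux := -40 | iter j=5: | aux := -60 | iter j=6: | aux := -80 | acc := 0 | result 9; agreement on 9.
An exhaustive pass over the 24 declared inputs shows identical outputs.
verdict: equivalent


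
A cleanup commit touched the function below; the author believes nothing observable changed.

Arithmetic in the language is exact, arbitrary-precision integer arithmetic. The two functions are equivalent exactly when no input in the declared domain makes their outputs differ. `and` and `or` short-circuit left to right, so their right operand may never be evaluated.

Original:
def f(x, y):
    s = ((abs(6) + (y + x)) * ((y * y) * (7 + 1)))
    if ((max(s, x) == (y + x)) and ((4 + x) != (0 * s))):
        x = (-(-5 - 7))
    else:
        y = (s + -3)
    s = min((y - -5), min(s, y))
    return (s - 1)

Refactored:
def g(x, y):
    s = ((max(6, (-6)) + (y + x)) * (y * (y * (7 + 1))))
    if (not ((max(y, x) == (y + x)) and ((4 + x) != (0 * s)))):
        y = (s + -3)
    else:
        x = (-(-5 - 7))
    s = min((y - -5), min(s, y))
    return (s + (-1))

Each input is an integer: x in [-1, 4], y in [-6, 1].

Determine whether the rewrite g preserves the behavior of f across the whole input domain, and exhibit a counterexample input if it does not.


These are not equivalent — on x=0, y=1 the outputs split (52 vs 0).
f: s becomes 56; next ((max(s, x) == (y + x)) and ((4 + x) != (0 * s))) evaluates to false; next y becomes 53; next s becomes 53; next final value 52
g: s becomes 56; next (not ((max(y, x) == (y + x)) and ((4 + x) != (0 * s)))) evaluates to false; next x becomes 12; next s becomes 1; next final value 0
verdict: not equivalent; witness: x=0, y=1


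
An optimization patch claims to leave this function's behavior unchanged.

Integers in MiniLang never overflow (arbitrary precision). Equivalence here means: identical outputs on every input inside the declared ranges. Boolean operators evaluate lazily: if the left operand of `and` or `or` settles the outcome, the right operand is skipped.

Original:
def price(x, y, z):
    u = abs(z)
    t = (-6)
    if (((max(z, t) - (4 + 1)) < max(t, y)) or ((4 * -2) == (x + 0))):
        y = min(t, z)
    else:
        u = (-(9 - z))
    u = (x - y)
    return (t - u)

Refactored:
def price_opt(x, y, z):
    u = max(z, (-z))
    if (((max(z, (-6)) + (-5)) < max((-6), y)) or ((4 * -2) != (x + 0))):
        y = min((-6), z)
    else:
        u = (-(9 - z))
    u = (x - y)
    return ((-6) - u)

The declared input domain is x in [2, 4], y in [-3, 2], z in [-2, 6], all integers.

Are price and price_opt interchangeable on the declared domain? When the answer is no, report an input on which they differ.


These are not equivalent — on x=2, y=-3, z=2 the outputs split (-11 vs -14).
price: u=2, then t=-6, then (((max(z, t) - (4 + 1)) < max(t, y)) or ((4 * -2) == (x + 0))) is false, then u=-7, then u=5, then returns -11
price_opt: u=2, then (((max(z, (-6)) + (-5)) < max((-6), y)) or ((4 * -2) != (x + 0))) is true, then y=-6, then u=8, then returns -14
verdict: not equivalent; witness: x=2, y=-3, z=2


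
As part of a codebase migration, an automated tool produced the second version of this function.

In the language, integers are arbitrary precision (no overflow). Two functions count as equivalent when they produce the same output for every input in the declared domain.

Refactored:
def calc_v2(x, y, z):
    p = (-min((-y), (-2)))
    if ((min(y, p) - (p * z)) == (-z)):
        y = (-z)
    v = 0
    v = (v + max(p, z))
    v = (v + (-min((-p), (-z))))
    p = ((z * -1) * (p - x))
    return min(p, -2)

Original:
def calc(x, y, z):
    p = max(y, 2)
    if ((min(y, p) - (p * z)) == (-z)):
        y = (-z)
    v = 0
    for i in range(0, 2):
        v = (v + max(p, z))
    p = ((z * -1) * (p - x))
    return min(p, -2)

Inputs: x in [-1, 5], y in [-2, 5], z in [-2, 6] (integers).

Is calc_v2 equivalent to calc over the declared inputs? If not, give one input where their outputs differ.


The two are interchangeable: arithmetic usage differs, local variable names differ, min/max/abs usage differs, loop structure differs, and every declared input agrees.
Spot check at x=0, y=2, z=1 — calc: p = 2; ((min(y, p) - (p * z)) == (-z)) -> false; v = 0; [i=0]; v = 2; [i=1]; v = 4; p = -2; return -2. calc_v2: p = 2; ((min(y, p) - (p * z)) == (-z)) -> false; v = 0; v = 2; v = 4; p = -2; return -2. Both give -2.
Every one of the 504 inputs gives matching results.
verdict: equivalent


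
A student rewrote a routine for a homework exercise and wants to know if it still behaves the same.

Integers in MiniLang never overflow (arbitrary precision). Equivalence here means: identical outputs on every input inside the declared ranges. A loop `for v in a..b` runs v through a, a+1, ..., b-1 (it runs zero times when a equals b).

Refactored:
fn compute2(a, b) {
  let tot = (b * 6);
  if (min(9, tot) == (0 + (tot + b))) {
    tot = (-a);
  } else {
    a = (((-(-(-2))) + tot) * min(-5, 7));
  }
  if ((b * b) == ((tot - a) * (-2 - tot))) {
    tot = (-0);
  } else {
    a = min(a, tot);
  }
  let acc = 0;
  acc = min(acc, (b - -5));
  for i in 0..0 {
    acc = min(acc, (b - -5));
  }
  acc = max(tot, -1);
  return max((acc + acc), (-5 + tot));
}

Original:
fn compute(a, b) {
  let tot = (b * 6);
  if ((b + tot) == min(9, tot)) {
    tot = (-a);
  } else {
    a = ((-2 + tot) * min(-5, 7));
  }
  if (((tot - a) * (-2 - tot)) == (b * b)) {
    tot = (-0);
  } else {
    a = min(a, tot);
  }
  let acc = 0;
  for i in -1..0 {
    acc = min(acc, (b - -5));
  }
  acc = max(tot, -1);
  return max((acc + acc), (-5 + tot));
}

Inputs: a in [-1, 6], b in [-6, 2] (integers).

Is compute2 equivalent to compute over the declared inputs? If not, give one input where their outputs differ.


Behavior is preserved: although min/max/abs usage differs; loop structure differs; statement counts differ; arithmetic usage differs; constant usage differs, the outputs never diverge.
One worked example (a=0, b=-5) — compute: tot = -30; ((b + tot) == min(9, tot)) -> false; a = 160; (((tot - a) * (-2 - tot)) == (b * b)) -> false; a = -30; acc = 0; [i=-1]; acc = 0; acc = -1; return -2; compute2: tot = -30; (min(9, tot) == (0 + (tot + b))) -> false; a = 160; ((b * b) == ((tot - a) * (-2 - tot))) -> false; a = -30; acc = 0; acc = 0; the i loop: no iterations; acc = -1; return -2; agreement on -2.
An exhaustive pass over the 72 declared inputs shows identical outputs.
verdict: equivalent


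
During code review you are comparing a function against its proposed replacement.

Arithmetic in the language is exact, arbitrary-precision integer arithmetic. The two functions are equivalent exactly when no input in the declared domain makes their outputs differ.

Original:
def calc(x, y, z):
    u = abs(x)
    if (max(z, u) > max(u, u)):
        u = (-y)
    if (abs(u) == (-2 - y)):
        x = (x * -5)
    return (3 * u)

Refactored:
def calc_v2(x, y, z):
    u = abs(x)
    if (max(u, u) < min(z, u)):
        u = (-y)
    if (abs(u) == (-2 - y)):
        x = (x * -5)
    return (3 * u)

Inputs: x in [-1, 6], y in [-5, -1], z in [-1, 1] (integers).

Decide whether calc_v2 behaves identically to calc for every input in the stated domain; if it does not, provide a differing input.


Not equivalent: x=0, y=-5, z=1 separates them (15 vs 0).
calc: u becomes 0; next (max(z, u) > max(u, u)) evaluates to true; next u becomes 5; next (abs(u) == (-2 - y)) evaluates to false; next final value 15
calc_v2: u becomes 0; next (max(u, u) < min(z, u)) evaluates to false; next (abs(u) == (-2 - y)) evaluates to false; next final value 0
verdict: not equivalent; witness: x=0, y=-5, z=1


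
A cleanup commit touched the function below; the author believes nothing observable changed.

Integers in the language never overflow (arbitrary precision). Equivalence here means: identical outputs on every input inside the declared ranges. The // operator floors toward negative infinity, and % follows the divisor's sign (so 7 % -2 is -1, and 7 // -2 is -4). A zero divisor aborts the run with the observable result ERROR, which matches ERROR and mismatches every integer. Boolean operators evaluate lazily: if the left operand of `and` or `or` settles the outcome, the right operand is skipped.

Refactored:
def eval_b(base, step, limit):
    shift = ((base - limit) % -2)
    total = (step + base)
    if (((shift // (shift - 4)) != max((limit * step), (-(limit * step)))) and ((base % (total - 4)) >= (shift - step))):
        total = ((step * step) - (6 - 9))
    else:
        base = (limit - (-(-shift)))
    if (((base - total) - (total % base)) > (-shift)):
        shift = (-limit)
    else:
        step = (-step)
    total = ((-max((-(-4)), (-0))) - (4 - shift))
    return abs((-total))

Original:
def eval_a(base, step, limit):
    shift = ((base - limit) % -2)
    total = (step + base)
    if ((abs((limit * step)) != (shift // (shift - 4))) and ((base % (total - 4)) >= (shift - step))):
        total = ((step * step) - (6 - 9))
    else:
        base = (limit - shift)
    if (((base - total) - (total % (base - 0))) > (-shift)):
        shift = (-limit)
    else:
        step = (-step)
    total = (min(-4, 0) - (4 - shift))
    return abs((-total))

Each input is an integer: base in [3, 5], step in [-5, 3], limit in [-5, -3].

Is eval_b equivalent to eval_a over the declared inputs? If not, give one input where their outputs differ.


Reading the diff, among the changes: constant usage differs; also min/max/abs usage differs; also arithmetic usage differs.
As a probe, take base=4, step=-3, limit=-5: eval_a runs shift := -1 | total := 1 | ((abs((limit * step)) != (shift // (shift - 4))) and ((base % (total - 4)) >= (shift - step))): false | base := -4 | (((base - total) - (total % (base - 0))) > (-shift)): false | step := 3 | total := -9 | result 9; eval_b runs shift := -1 | total := 1 | (((shift // (shift - 4)) != max((limit * step), (-(limit * step)))) and ((base % (total - 4)) >= (shift - step))): false | base := -4 | (((base - total) - (total % base)) > (-shift)): false | step := 3 | total := -9 | result 9; both end at 9.
Every one of the 81 inputs gives matching results.
verdict: equivalent


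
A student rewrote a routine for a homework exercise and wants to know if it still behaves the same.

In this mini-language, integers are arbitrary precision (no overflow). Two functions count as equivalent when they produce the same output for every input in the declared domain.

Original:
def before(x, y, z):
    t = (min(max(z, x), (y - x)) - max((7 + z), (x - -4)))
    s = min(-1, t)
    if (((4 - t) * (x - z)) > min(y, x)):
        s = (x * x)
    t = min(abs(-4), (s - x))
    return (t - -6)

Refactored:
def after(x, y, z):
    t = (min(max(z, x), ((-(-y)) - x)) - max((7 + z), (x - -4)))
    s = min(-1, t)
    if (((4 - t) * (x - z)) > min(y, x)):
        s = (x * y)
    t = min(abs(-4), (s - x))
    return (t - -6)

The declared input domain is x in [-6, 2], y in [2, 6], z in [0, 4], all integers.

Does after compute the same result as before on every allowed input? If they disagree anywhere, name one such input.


Not equivalent: x=1, y=2, z=0 separates them (6 vs 7).
before: t = -6; s = -6; (((4 - t) * (x - z)) > min(y, x)) -> true; s = 1; t = 0; return 6
after: t = -6; s = -6; (((4 - t) * (x - z)) > min(y, x)) -> true; s = 2; t = 1; return 7
verdict: not equivalent; witness: x=1, y=2, z=0


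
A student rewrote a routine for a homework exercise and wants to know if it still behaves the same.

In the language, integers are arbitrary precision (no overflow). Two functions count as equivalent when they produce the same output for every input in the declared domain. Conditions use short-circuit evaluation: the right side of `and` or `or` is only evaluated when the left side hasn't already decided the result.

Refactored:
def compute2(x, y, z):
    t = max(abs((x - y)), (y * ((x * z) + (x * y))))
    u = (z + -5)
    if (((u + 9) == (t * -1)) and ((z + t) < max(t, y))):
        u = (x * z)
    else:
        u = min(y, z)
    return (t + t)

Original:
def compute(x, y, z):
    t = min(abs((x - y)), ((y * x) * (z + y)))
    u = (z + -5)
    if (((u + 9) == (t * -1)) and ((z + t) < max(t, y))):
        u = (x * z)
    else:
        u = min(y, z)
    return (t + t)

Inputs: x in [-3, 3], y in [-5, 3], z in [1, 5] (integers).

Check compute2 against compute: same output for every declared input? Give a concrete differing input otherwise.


The rewrite breaks on x=-3, y=-5, z=1, where the results are -120 and 4.
compute: t becomes -60; next u becomes -4; next (((u + 9) == (t * -1)) and ((z + t) < max(t, y))) evaluates to false; next u becomes -5; next final value -120
compute2: t becomes 2; next u becomes -4; next (((u + 9) == (t * -1)) and ((z + t) < max(t, y))) evaluates to false; next u becomes -5; next final value 4
verdict: not equivalent; witness: x=-3, y=-5, z=1


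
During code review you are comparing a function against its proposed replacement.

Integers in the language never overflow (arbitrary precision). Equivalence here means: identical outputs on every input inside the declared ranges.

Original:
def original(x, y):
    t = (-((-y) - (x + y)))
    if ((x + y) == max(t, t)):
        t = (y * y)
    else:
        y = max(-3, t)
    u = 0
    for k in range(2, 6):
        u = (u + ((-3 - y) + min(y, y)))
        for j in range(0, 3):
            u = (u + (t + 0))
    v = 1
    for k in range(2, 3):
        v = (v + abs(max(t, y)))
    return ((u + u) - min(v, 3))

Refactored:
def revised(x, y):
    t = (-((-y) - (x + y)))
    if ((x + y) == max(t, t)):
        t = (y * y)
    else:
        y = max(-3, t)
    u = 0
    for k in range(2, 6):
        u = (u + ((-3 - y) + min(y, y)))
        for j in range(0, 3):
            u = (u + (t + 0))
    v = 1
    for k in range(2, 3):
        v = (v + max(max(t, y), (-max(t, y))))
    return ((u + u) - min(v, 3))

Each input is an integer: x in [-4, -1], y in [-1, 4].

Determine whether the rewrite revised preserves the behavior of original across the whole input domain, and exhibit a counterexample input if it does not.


Behavior is preserved: although min/max/abs usage differs, the outputs never diverge.
Tracing x=-2, y=0: original: t := -2 | ((x + y) == max(t, t)): true | t := 0 | u := 0 | iter k=2: | u := -3 | iter j=0: | u := -3 | iter j=1: | u := -3 | iter j=2: | u := -3 | iter k=3: | u := -6 | iter j=0: | u := -6 | iter j=1: | u := -6 | iter j=2: | u := -6 | iter k=4: | u := -9 | iter j=0: | u := -9 | iter j=1: | u := -9 | iter j=2: | u := -9 | iter k=5: | u := -12 | iter j=0: | u := -12 | iter j=1: | u := -12 | iter j=2: | u := -12 | v := 1 | iter k=2: | v := 1 | result -25 | revised: t := -2 | ((x + y) == max(t, t)): true | t := 0 | u := 0 | iter k=2: | u := -3 | iter j=0: | u := -3 | iter j=1: | u := -3 | iter j=2: | u := -3 | iter k=3: | u := -6 | iter j=0: | u := -6 | iter j=1: | u := -6 | iter j=2: | u := -6 | iter k=4: | u := -9 | iter j=0: | u := -9 | iter j=1: | u := -9 | iter j=2: | u := -9 | iter k=5: | u := -12 | iter j=0: | u := -12 | iter j=1: | u := -12 | iter j=2: | u := -12 | v := 1 | iter k=2: | v := 1 | result -25 — matching result -25.
An exhaustive pass over the 24 declared inputs shows identical outputs.
verdict: equivalent


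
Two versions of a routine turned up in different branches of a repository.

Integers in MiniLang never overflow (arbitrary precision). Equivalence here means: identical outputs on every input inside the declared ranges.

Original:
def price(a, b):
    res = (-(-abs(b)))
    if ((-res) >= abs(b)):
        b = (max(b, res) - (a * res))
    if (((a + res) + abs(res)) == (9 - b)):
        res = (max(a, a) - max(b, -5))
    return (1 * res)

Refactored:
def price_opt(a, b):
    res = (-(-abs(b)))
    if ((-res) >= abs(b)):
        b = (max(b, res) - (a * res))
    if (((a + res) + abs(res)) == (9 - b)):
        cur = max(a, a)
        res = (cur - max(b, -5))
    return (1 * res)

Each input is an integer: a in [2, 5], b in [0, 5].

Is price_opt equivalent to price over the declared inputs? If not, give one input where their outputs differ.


This is a faithful refactor — local variable names differ; and statement counts differ, but the computed results match everywhere.
As a probe, take a=5, b=5: price runs res=5, then ((-res) >= abs(b)) is false, then (((a + res) + abs(res)) == (9 - b)) is false, then returns 5; price_opt runs res=5, then ((-res) >= abs(b)) is false, then (((a + res) + abs(res)) == (9 - b)) is false, then returns 5; both end at 5.
An exhaustive pass over the 24 declared inputs shows identical outputs.
verdict: equivalent


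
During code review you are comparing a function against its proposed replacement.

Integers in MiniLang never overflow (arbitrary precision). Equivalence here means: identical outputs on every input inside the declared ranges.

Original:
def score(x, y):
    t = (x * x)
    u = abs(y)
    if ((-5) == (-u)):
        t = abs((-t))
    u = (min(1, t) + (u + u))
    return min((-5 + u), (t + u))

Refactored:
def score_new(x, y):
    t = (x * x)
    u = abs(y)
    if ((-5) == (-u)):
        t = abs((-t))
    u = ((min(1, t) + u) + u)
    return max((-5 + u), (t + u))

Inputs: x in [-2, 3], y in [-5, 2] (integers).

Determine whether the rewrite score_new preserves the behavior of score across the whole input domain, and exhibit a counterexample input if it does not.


These are not equivalent — on x=-2, y=-5 the outputs split (6 vs 15).
score: t = 4; u = 5; ((-5) == (-u)) -> true; t = 4; u = 11; return 6
score_new: t = 4; u = 5; ((-5) == (-u)) -> true; t = 4; u = 11; return 15
verdict: not equivalent; witness: x=-2, y=-5


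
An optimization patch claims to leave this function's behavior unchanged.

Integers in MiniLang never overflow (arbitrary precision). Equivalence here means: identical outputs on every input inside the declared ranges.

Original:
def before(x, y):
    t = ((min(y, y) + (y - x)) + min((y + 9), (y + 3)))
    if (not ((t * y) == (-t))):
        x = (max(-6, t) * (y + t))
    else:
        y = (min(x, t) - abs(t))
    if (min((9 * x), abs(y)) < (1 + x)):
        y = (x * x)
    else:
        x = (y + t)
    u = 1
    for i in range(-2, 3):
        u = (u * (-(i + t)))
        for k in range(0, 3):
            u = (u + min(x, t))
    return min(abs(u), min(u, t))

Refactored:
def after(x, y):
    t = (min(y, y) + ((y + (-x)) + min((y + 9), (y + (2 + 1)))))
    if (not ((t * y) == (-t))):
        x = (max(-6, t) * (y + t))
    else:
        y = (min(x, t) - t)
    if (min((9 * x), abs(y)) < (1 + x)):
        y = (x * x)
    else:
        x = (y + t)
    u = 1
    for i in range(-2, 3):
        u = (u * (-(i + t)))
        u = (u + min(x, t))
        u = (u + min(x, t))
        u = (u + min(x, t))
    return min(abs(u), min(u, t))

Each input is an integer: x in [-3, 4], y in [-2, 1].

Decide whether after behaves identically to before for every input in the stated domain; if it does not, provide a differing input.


There is a counterexample at x=2, y=-1: -18 on one side, -6 on the other.
before: t = -2; (not ((t * y) == (-t))) -> false; y = -4; (min((9 * x), abs(y)) < (1 + x)) -> false; x = -6; u = 1; [i=-2]; u = 4; [k=0]; u = -2; [k=1]; u = -8; [k=2]; u = -14; [i=-1]; u = -42; [k=0]; u = -48; [k=1]; u = -54; [k=2]; u = -60; [i=0]; u = -120; [k=0]; u = -126; [k=1]; u = -132; [k=2]; u = -138; [i=1]; u = -138; [k=0]; u = -144; [k=1]; u = -150; [k=2]; u = -156; [i=2]; u = 0; [k=0]; u = -6; [k=1]; u = -12; [k=2]; u = -18; return -18
after: t = -2; (not ((t * y) == (-t))) -> false; y = 0; (min((9 * x), abs(y)) < (1 + x)) -> true; y = 4; u = 1; [i=-2]; u = 4; u = 2; u = 0; u = -2; [i=-1]; u = -6; u = -8; u = -10; u = -12; [i=0]; u = -24; u = -26; u = -28; u = -30; [i=1]; u = -30; u = -32; u = -34; u = -36; [i=2]; u = 0; u = -2; u = -4; u = -6; return -6
verdict: not equivalent; witness: x=2, y=-1


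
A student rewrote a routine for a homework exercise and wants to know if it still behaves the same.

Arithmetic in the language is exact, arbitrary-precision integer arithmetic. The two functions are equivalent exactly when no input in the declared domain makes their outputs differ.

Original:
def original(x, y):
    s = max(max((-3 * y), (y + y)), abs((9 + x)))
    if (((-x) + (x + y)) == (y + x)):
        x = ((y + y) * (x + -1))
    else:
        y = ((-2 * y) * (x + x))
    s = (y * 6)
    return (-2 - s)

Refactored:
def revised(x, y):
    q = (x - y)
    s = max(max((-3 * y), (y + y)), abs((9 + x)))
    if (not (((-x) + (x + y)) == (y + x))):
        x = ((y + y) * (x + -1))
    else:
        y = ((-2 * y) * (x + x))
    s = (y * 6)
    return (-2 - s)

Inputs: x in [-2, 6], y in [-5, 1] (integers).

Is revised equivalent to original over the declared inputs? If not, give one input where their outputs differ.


At x=-2, y=-5: original gives 238, revised gives 28.
verdict: not equivalent; witness: x=-2, y=-5
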